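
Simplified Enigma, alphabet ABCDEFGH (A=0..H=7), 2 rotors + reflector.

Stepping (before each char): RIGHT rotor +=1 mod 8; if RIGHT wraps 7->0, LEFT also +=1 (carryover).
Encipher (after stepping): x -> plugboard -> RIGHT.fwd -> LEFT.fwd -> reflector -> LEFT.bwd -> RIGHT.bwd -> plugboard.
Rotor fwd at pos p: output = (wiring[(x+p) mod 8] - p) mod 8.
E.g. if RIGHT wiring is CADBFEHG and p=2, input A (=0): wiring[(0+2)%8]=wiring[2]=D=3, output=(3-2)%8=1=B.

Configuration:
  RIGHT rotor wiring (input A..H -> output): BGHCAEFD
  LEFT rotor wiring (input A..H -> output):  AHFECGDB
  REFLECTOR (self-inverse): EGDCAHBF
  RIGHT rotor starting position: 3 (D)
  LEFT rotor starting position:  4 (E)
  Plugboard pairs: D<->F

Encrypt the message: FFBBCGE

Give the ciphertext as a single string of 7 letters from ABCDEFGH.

Char 1 ('F'): step: R->4, L=4; F->plug->D->R->H->L->A->refl->E->L'->E->R'->A->plug->A
Char 2 ('F'): step: R->5, L=4; F->plug->D->R->E->L->E->refl->A->L'->H->R'->A->plug->A
Char 3 ('B'): step: R->6, L=4; B->plug->B->R->F->L->D->refl->C->L'->B->R'->E->plug->E
Char 4 ('B'): step: R->7, L=4; B->plug->B->R->C->L->H->refl->F->L'->D->R'->E->plug->E
Char 5 ('C'): step: R->0, L->5 (L advanced); C->plug->C->R->H->L->F->refl->H->L'->G->R'->B->plug->B
Char 6 ('G'): step: R->1, L=5; G->plug->G->R->C->L->E->refl->A->L'->F->R'->A->plug->A
Char 7 ('E'): step: R->2, L=5; E->plug->E->R->D->L->D->refl->C->L'->E->R'->H->plug->H

Answer: AAEEBAH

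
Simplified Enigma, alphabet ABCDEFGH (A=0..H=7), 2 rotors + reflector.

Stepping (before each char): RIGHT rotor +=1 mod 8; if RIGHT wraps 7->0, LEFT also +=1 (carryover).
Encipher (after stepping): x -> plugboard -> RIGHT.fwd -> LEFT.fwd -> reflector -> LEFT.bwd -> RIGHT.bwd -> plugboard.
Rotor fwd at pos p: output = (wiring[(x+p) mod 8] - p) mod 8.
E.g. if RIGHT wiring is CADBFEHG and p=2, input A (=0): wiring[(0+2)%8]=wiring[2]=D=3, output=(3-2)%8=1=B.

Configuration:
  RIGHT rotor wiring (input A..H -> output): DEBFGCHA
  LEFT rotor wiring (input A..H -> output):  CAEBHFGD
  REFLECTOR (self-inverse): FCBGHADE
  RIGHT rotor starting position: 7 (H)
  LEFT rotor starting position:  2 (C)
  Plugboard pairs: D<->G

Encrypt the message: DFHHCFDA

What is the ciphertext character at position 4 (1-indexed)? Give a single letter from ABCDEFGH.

Char 1 ('D'): step: R->0, L->3 (L advanced); D->plug->G->R->H->L->B->refl->C->L'->C->R'->F->plug->F
Char 2 ('F'): step: R->1, L=3; F->plug->F->R->G->L->F->refl->A->L'->E->R'->C->plug->C
Char 3 ('H'): step: R->2, L=3; H->plug->H->R->C->L->C->refl->B->L'->H->R'->A->plug->A
Char 4 ('H'): step: R->3, L=3; H->plug->H->R->G->L->F->refl->A->L'->E->R'->D->plug->G

G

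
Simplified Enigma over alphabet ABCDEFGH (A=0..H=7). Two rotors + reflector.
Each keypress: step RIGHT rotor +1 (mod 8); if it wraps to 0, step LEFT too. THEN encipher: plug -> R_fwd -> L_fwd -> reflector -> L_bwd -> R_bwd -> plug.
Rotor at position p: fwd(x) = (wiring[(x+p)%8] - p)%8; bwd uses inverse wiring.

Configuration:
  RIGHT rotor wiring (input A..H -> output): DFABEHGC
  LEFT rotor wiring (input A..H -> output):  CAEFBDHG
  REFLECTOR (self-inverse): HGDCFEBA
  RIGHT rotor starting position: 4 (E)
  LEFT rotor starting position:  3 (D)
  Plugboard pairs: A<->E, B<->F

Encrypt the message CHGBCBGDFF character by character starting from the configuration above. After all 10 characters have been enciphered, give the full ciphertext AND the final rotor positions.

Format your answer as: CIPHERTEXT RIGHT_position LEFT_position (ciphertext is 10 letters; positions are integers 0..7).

Answer: EDFABDDBDD 6 4

Derivation:
Char 1 ('C'): step: R->5, L=3; C->plug->C->R->F->L->H->refl->A->L'->C->R'->A->plug->E
Char 2 ('H'): step: R->6, L=3; H->plug->H->R->B->L->G->refl->B->L'->H->R'->D->plug->D
Char 3 ('G'): step: R->7, L=3; G->plug->G->R->A->L->C->refl->D->L'->E->R'->B->plug->F
Char 4 ('B'): step: R->0, L->4 (L advanced); B->plug->F->R->H->L->B->refl->G->L'->E->R'->E->plug->A
Char 5 ('C'): step: R->1, L=4; C->plug->C->R->A->L->F->refl->E->L'->F->R'->F->plug->B
Char 6 ('B'): step: R->2, L=4; B->plug->F->R->A->L->F->refl->E->L'->F->R'->D->plug->D
Char 7 ('G'): step: R->3, L=4; G->plug->G->R->C->L->D->refl->C->L'->D->R'->D->plug->D
Char 8 ('D'): step: R->4, L=4; D->plug->D->R->G->L->A->refl->H->L'->B->R'->F->plug->B
Char 9 ('F'): step: R->5, L=4; F->plug->B->R->B->L->H->refl->A->L'->G->R'->D->plug->D
Char 10 ('F'): step: R->6, L=4; F->plug->B->R->E->L->G->refl->B->L'->H->R'->D->plug->D
Final: ciphertext=EDFABDDBDD, RIGHT=6, LEFT=4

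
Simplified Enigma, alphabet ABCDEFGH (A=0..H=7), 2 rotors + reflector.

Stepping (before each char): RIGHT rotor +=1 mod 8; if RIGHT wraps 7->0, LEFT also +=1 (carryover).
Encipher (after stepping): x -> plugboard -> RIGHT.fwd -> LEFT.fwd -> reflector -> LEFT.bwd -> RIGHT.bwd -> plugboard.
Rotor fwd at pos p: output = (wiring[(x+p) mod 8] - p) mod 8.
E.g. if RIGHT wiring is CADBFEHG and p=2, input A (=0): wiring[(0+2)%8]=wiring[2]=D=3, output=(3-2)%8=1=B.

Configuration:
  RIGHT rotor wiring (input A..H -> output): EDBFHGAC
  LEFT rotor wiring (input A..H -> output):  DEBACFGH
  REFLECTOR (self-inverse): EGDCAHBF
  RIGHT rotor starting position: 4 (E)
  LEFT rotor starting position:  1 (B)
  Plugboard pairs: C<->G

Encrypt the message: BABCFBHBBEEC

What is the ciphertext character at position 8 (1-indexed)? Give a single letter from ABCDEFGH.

Char 1 ('B'): step: R->5, L=1; B->plug->B->R->D->L->B->refl->G->L'->G->R'->E->plug->E
Char 2 ('A'): step: R->6, L=1; A->plug->A->R->C->L->H->refl->F->L'->F->R'->D->plug->D
Char 3 ('B'): step: R->7, L=1; B->plug->B->R->F->L->F->refl->H->L'->C->R'->D->plug->D
Char 4 ('C'): step: R->0, L->2 (L advanced); C->plug->G->R->A->L->H->refl->F->L'->F->R'->D->plug->D
Char 5 ('F'): step: R->1, L=2; F->plug->F->R->H->L->C->refl->D->L'->D->R'->H->plug->H
Char 6 ('B'): step: R->2, L=2; B->plug->B->R->D->L->D->refl->C->L'->H->R'->A->plug->A
Char 7 ('H'): step: R->3, L=2; H->plug->H->R->G->L->B->refl->G->L'->B->R'->F->plug->F
Char 8 ('B'): step: R->4, L=2; B->plug->B->R->C->L->A->refl->E->L'->E->R'->C->plug->G

G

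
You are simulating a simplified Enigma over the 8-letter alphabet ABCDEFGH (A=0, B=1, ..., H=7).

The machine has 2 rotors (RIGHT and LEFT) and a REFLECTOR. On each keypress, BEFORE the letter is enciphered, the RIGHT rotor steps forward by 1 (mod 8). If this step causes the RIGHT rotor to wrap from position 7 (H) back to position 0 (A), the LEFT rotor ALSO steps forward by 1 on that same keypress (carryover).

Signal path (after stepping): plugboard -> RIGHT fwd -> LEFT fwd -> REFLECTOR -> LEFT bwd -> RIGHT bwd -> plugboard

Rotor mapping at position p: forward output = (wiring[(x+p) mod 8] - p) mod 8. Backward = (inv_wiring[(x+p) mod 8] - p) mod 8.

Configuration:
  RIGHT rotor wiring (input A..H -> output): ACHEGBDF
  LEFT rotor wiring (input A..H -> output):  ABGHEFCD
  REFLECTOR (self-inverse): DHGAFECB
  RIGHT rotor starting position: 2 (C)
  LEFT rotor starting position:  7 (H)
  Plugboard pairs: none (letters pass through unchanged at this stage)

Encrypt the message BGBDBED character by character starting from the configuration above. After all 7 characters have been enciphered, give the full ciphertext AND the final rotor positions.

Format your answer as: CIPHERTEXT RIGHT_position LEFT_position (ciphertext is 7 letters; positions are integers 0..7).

Answer: ADFBCBG 1 0

Derivation:
Char 1 ('B'): step: R->3, L=7; B->plug->B->R->D->L->H->refl->B->L'->B->R'->A->plug->A
Char 2 ('G'): step: R->4, L=7; G->plug->G->R->D->L->H->refl->B->L'->B->R'->D->plug->D
Char 3 ('B'): step: R->5, L=7; B->plug->B->R->G->L->G->refl->C->L'->C->R'->F->plug->F
Char 4 ('D'): step: R->6, L=7; D->plug->D->R->E->L->A->refl->D->L'->H->R'->B->plug->B
Char 5 ('B'): step: R->7, L=7; B->plug->B->R->B->L->B->refl->H->L'->D->R'->C->plug->C
Char 6 ('E'): step: R->0, L->0 (L advanced); E->plug->E->R->G->L->C->refl->G->L'->C->R'->B->plug->B
Char 7 ('D'): step: R->1, L=0; D->plug->D->R->F->L->F->refl->E->L'->E->R'->G->plug->G
Final: ciphertext=ADFBCBG, RIGHT=1, LEFT=0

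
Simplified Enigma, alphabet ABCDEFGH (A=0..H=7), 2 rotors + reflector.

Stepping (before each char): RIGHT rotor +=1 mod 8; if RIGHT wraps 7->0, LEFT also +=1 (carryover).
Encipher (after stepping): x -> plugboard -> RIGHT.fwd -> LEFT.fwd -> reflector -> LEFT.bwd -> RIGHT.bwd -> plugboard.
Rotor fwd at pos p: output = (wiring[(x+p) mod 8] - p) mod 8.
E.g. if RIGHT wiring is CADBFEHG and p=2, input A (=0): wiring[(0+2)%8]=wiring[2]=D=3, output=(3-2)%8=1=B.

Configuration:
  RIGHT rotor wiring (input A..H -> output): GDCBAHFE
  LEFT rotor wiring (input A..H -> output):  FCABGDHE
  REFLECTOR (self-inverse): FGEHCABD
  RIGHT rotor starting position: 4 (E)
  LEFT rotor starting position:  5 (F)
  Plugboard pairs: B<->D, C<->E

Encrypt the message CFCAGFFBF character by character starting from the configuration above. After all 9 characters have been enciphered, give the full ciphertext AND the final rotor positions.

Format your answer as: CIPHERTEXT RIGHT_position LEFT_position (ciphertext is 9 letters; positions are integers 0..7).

Answer: BCAFFBEEA 5 6

Derivation:
Char 1 ('C'): step: R->5, L=5; C->plug->E->R->G->L->E->refl->C->L'->B->R'->D->plug->B
Char 2 ('F'): step: R->6, L=5; F->plug->F->R->D->L->A->refl->F->L'->E->R'->E->plug->C
Char 3 ('C'): step: R->7, L=5; C->plug->E->R->C->L->H->refl->D->L'->F->R'->A->plug->A
Char 4 ('A'): step: R->0, L->6 (L advanced); A->plug->A->R->G->L->A->refl->F->L'->H->R'->F->plug->F
Char 5 ('G'): step: R->1, L=6; G->plug->G->R->D->L->E->refl->C->L'->E->R'->F->plug->F
Char 6 ('F'): step: R->2, L=6; F->plug->F->R->C->L->H->refl->D->L'->F->R'->D->plug->B
Char 7 ('F'): step: R->3, L=6; F->plug->F->R->D->L->E->refl->C->L'->E->R'->C->plug->E
Char 8 ('B'): step: R->4, L=6; B->plug->D->R->A->L->B->refl->G->L'->B->R'->C->plug->E
Char 9 ('F'): step: R->5, L=6; F->plug->F->R->F->L->D->refl->H->L'->C->R'->A->plug->A
Final: ciphertext=BCAFFBEEA, RIGHT=5, LEFT=6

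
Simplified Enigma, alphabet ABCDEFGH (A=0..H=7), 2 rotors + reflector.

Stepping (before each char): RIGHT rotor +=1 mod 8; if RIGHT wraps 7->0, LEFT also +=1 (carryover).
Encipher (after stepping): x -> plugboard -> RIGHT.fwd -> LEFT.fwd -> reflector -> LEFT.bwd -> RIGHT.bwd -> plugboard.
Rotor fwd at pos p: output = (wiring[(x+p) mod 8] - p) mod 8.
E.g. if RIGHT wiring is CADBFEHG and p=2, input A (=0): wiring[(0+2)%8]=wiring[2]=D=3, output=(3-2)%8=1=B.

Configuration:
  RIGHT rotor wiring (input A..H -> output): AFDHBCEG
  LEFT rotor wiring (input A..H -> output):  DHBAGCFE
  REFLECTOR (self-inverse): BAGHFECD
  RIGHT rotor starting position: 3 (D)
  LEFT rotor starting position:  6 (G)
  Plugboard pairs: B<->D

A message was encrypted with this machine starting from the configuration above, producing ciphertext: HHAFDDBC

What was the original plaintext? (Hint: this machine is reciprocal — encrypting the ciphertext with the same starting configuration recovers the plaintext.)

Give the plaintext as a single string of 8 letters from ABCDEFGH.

Answer: DEGAHAAE

Derivation:
Char 1 ('H'): step: R->4, L=6; H->plug->H->R->D->L->B->refl->A->L'->G->R'->B->plug->D
Char 2 ('H'): step: R->5, L=6; H->plug->H->R->E->L->D->refl->H->L'->A->R'->E->plug->E
Char 3 ('A'): step: R->6, L=6; A->plug->A->R->G->L->A->refl->B->L'->D->R'->G->plug->G
Char 4 ('F'): step: R->7, L=6; F->plug->F->R->C->L->F->refl->E->L'->H->R'->A->plug->A
Char 5 ('D'): step: R->0, L->7 (L advanced); D->plug->B->R->F->L->H->refl->D->L'->G->R'->H->plug->H
Char 6 ('D'): step: R->1, L=7; D->plug->B->R->C->L->A->refl->B->L'->E->R'->A->plug->A
Char 7 ('B'): step: R->2, L=7; B->plug->D->R->A->L->F->refl->E->L'->B->R'->A->plug->A
Char 8 ('C'): step: R->3, L=7; C->plug->C->R->H->L->G->refl->C->L'->D->R'->E->plug->E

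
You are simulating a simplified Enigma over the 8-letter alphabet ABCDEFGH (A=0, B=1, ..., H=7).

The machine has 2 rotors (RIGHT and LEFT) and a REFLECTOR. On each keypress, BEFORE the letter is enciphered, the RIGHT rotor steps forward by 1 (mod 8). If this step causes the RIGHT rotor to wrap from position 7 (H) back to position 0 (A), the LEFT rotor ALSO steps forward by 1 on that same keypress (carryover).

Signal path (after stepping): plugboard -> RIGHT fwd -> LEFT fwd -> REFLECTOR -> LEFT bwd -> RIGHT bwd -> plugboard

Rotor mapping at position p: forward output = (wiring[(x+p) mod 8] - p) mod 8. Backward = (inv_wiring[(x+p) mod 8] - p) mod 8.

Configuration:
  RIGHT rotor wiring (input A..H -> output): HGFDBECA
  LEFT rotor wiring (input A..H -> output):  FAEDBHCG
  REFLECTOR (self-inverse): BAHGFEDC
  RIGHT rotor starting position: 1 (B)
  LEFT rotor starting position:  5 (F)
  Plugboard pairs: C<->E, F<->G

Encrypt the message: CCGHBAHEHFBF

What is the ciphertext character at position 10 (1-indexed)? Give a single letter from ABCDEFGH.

Char 1 ('C'): step: R->2, L=5; C->plug->E->R->A->L->C->refl->H->L'->F->R'->G->plug->F
Char 2 ('C'): step: R->3, L=5; C->plug->E->R->F->L->H->refl->C->L'->A->R'->A->plug->A
Char 3 ('G'): step: R->4, L=5; G->plug->F->R->C->L->B->refl->A->L'->D->R'->E->plug->C
Char 4 ('H'): step: R->5, L=5; H->plug->H->R->E->L->D->refl->G->L'->G->R'->G->plug->F
Char 5 ('B'): step: R->6, L=5; B->plug->B->R->C->L->B->refl->A->L'->D->R'->G->plug->F
Char 6 ('A'): step: R->7, L=5; A->plug->A->R->B->L->F->refl->E->L'->H->R'->C->plug->E
Char 7 ('H'): step: R->0, L->6 (L advanced); H->plug->H->R->A->L->E->refl->F->L'->F->R'->C->plug->E
Char 8 ('E'): step: R->1, L=6; E->plug->C->R->C->L->H->refl->C->L'->D->R'->E->plug->C
Char 9 ('H'): step: R->2, L=6; H->plug->H->R->E->L->G->refl->D->L'->G->R'->F->plug->G
Char 10 ('F'): step: R->3, L=6; F->plug->G->R->D->L->C->refl->H->L'->C->R'->H->plug->H

H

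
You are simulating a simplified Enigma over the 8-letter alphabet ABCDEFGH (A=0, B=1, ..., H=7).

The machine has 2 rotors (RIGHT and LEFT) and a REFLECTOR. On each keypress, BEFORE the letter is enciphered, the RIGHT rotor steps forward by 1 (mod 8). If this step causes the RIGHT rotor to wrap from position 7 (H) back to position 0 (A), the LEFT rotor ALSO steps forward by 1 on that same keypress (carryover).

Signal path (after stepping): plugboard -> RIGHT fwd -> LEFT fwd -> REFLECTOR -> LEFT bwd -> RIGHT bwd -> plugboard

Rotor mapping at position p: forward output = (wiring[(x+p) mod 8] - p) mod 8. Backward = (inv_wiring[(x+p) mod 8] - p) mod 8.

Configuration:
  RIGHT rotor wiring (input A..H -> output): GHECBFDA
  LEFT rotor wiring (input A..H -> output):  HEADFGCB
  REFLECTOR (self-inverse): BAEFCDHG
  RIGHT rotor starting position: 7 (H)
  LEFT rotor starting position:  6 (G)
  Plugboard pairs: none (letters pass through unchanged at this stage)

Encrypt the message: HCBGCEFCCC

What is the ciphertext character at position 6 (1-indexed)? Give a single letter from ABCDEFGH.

Char 1 ('H'): step: R->0, L->7 (L advanced); H->plug->H->R->A->L->C->refl->E->L'->E->R'->C->plug->C
Char 2 ('C'): step: R->1, L=7; C->plug->C->R->B->L->A->refl->B->L'->D->R'->B->plug->B
Char 3 ('B'): step: R->2, L=7; B->plug->B->R->A->L->C->refl->E->L'->E->R'->G->plug->G
Char 4 ('G'): step: R->3, L=7; G->plug->G->R->E->L->E->refl->C->L'->A->R'->D->plug->D
Char 5 ('C'): step: R->4, L=7; C->plug->C->R->H->L->D->refl->F->L'->C->R'->E->plug->E
Char 6 ('E'): step: R->5, L=7; E->plug->E->R->C->L->F->refl->D->L'->H->R'->F->plug->F

F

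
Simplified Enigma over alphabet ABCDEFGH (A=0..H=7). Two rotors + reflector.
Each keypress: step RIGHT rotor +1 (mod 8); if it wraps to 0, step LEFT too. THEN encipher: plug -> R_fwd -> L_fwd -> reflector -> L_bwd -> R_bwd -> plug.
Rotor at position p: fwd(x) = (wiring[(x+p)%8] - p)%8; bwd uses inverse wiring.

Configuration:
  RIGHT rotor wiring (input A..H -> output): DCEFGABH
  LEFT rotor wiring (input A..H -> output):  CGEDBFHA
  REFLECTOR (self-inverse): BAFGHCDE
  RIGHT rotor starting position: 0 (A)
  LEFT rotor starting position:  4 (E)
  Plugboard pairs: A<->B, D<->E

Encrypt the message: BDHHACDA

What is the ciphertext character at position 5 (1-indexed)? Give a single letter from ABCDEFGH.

Char 1 ('B'): step: R->1, L=4; B->plug->A->R->B->L->B->refl->A->L'->G->R'->G->plug->G
Char 2 ('D'): step: R->2, L=4; D->plug->E->R->H->L->H->refl->E->L'->D->R'->B->plug->A
Char 3 ('H'): step: R->3, L=4; H->plug->H->R->B->L->B->refl->A->L'->G->R'->D->plug->E
Char 4 ('H'): step: R->4, L=4; H->plug->H->R->B->L->B->refl->A->L'->G->R'->F->plug->F
Char 5 ('A'): step: R->5, L=4; A->plug->B->R->E->L->G->refl->D->L'->C->R'->C->plug->C

C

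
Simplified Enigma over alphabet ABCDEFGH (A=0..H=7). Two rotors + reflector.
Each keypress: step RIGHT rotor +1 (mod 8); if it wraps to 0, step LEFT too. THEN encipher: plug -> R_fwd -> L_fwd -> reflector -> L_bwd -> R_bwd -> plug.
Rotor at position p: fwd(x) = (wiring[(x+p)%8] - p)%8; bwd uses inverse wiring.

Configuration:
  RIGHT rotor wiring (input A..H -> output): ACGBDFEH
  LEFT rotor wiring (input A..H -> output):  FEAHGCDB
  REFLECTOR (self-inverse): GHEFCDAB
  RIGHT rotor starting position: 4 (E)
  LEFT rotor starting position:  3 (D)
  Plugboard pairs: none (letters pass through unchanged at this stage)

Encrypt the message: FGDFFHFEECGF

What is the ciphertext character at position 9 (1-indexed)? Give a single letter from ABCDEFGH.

Char 1 ('F'): step: R->5, L=3; F->plug->F->R->B->L->D->refl->F->L'->H->R'->B->plug->B
Char 2 ('G'): step: R->6, L=3; G->plug->G->R->F->L->C->refl->E->L'->A->R'->E->plug->E
Char 3 ('D'): step: R->7, L=3; D->plug->D->R->H->L->F->refl->D->L'->B->R'->B->plug->B
Char 4 ('F'): step: R->0, L->4 (L advanced); F->plug->F->R->F->L->A->refl->G->L'->B->R'->D->plug->D
Char 5 ('F'): step: R->1, L=4; F->plug->F->R->D->L->F->refl->D->L'->H->R'->H->plug->H
Char 6 ('H'): step: R->2, L=4; H->plug->H->R->A->L->C->refl->E->L'->G->R'->G->plug->G
Char 7 ('F'): step: R->3, L=4; F->plug->F->R->F->L->A->refl->G->L'->B->R'->D->plug->D
Char 8 ('E'): step: R->4, L=4; E->plug->E->R->E->L->B->refl->H->L'->C->R'->G->plug->G
Char 9 ('E'): step: R->5, L=4; E->plug->E->R->F->L->A->refl->G->L'->B->R'->F->plug->F

F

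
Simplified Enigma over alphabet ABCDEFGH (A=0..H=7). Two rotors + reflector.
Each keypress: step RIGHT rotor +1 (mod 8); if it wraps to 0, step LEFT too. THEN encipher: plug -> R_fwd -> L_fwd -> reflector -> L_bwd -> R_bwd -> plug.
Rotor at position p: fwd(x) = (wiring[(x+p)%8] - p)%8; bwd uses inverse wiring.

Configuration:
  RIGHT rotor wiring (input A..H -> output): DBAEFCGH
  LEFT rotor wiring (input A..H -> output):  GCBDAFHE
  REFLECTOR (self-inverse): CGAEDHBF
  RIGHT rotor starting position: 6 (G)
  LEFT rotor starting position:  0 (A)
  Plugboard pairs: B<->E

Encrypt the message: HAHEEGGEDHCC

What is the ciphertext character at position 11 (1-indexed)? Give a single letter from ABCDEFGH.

Char 1 ('H'): step: R->7, L=0; H->plug->H->R->H->L->E->refl->D->L'->D->R'->G->plug->G
Char 2 ('A'): step: R->0, L->1 (L advanced); A->plug->A->R->D->L->H->refl->F->L'->H->R'->H->plug->H
Char 3 ('H'): step: R->1, L=1; H->plug->H->R->C->L->C->refl->A->L'->B->R'->E->plug->B
Char 4 ('E'): step: R->2, L=1; E->plug->B->R->C->L->C->refl->A->L'->B->R'->G->plug->G
Char 5 ('E'): step: R->3, L=1; E->plug->B->R->C->L->C->refl->A->L'->B->R'->A->plug->A
Char 6 ('G'): step: R->4, L=1; G->plug->G->R->E->L->E->refl->D->L'->G->R'->B->plug->E
Char 7 ('G'): step: R->5, L=1; G->plug->G->R->H->L->F->refl->H->L'->D->R'->F->plug->F
Char 8 ('E'): step: R->6, L=1; E->plug->B->R->B->L->A->refl->C->L'->C->R'->E->plug->B
Char 9 ('D'): step: R->7, L=1; D->plug->D->R->B->L->A->refl->C->L'->C->R'->C->plug->C
Char 10 ('H'): step: R->0, L->2 (L advanced); H->plug->H->R->H->L->A->refl->C->L'->F->R'->E->plug->B
Char 11 ('C'): step: R->1, L=2; C->plug->C->R->D->L->D->refl->E->L'->G->R'->G->plug->G

G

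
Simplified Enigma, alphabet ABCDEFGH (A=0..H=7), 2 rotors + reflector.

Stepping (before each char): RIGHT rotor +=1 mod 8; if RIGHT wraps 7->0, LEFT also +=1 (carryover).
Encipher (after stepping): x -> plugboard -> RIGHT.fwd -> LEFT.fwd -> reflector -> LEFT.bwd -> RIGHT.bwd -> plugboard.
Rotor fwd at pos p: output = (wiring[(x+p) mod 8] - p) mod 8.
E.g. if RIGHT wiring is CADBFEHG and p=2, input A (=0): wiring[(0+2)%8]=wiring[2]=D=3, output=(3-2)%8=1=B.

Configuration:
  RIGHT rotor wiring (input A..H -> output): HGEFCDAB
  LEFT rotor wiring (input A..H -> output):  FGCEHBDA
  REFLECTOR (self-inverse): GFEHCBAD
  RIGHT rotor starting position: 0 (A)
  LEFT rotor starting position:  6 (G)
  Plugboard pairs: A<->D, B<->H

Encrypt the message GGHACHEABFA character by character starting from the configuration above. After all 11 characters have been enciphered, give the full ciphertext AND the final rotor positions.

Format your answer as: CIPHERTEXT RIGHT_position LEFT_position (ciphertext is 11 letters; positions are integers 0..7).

Char 1 ('G'): step: R->1, L=6; G->plug->G->R->A->L->F->refl->B->L'->G->R'->H->plug->B
Char 2 ('G'): step: R->2, L=6; G->plug->G->R->F->L->G->refl->A->L'->D->R'->B->plug->H
Char 3 ('H'): step: R->3, L=6; H->plug->B->R->H->L->D->refl->H->L'->C->R'->A->plug->D
Char 4 ('A'): step: R->4, L=6; A->plug->D->R->F->L->G->refl->A->L'->D->R'->E->plug->E
Char 5 ('C'): step: R->5, L=6; C->plug->C->R->E->L->E->refl->C->L'->B->R'->E->plug->E
Char 6 ('H'): step: R->6, L=6; H->plug->B->R->D->L->A->refl->G->L'->F->R'->H->plug->B
Char 7 ('E'): step: R->7, L=6; E->plug->E->R->G->L->B->refl->F->L'->A->R'->B->plug->H
Char 8 ('A'): step: R->0, L->7 (L advanced); A->plug->D->R->F->L->A->refl->G->L'->B->R'->H->plug->B
Char 9 ('B'): step: R->1, L=7; B->plug->H->R->G->L->C->refl->E->L'->H->R'->F->plug->F
Char 10 ('F'): step: R->2, L=7; F->plug->F->R->H->L->E->refl->C->L'->G->R'->E->plug->E
Char 11 ('A'): step: R->3, L=7; A->plug->D->R->F->L->A->refl->G->L'->B->R'->H->plug->B
Final: ciphertext=BHDEEBHBFEB, RIGHT=3, LEFT=7

Answer: BHDEEBHBFEB 3 7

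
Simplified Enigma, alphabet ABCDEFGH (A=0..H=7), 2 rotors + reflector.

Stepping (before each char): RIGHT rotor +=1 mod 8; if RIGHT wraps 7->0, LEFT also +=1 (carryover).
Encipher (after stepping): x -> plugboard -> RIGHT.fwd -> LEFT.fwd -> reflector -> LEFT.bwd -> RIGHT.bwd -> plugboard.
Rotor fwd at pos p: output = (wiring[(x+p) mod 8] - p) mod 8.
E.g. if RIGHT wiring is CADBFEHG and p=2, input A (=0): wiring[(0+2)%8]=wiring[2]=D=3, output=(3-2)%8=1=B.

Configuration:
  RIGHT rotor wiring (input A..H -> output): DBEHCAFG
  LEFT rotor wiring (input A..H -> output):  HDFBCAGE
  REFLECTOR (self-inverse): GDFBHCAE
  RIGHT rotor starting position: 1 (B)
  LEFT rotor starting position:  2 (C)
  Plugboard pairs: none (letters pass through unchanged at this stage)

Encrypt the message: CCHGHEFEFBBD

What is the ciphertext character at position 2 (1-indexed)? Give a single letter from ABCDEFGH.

Char 1 ('C'): step: R->2, L=2; C->plug->C->R->A->L->D->refl->B->L'->H->R'->H->plug->H
Char 2 ('C'): step: R->3, L=2; C->plug->C->R->F->L->C->refl->F->L'->G->R'->G->plug->G

G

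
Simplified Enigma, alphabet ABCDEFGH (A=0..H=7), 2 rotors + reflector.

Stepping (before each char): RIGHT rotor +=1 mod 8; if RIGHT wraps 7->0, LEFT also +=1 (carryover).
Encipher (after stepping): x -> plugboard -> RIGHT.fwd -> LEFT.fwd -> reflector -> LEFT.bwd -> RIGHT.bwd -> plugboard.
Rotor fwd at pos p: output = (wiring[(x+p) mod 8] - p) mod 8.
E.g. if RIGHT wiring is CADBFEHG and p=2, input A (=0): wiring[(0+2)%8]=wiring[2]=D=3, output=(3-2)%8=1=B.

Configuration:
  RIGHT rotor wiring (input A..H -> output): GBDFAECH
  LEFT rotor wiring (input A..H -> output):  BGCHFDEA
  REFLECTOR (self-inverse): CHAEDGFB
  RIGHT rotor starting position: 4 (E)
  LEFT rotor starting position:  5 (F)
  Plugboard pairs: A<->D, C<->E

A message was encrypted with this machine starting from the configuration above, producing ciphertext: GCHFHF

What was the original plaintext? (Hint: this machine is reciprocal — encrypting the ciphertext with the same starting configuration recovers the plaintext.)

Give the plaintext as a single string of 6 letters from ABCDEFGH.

Char 1 ('G'): step: R->5, L=5; G->plug->G->R->A->L->G->refl->F->L'->F->R'->B->plug->B
Char 2 ('C'): step: R->6, L=5; C->plug->E->R->F->L->F->refl->G->L'->A->R'->C->plug->E
Char 3 ('H'): step: R->7, L=5; H->plug->H->R->D->L->E->refl->D->L'->C->R'->C->plug->E
Char 4 ('F'): step: R->0, L->6 (L advanced); F->plug->F->R->E->L->E->refl->D->L'->C->R'->G->plug->G
Char 5 ('H'): step: R->1, L=6; H->plug->H->R->F->L->B->refl->H->L'->G->R'->G->plug->G
Char 6 ('F'): step: R->2, L=6; F->plug->F->R->F->L->B->refl->H->L'->G->R'->C->plug->E

Answer: BEEGGE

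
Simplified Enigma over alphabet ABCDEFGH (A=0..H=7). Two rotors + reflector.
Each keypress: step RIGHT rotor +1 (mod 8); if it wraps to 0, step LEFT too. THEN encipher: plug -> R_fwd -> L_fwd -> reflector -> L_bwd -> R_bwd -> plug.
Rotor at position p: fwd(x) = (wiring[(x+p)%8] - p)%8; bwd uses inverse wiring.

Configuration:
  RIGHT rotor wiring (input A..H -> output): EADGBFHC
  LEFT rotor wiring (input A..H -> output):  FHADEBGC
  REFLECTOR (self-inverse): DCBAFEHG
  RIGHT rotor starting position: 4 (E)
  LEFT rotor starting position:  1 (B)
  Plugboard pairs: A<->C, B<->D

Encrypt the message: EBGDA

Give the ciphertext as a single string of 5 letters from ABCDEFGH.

Answer: HAFAF

Derivation:
Char 1 ('E'): step: R->5, L=1; E->plug->E->R->D->L->D->refl->A->L'->E->R'->H->plug->H
Char 2 ('B'): step: R->6, L=1; B->plug->D->R->C->L->C->refl->B->L'->G->R'->C->plug->A
Char 3 ('G'): step: R->7, L=1; G->plug->G->R->G->L->B->refl->C->L'->C->R'->F->plug->F
Char 4 ('D'): step: R->0, L->2 (L advanced); D->plug->B->R->A->L->G->refl->H->L'->D->R'->C->plug->A
Char 5 ('A'): step: R->1, L=2; A->plug->C->R->F->L->A->refl->D->L'->G->R'->F->plug->F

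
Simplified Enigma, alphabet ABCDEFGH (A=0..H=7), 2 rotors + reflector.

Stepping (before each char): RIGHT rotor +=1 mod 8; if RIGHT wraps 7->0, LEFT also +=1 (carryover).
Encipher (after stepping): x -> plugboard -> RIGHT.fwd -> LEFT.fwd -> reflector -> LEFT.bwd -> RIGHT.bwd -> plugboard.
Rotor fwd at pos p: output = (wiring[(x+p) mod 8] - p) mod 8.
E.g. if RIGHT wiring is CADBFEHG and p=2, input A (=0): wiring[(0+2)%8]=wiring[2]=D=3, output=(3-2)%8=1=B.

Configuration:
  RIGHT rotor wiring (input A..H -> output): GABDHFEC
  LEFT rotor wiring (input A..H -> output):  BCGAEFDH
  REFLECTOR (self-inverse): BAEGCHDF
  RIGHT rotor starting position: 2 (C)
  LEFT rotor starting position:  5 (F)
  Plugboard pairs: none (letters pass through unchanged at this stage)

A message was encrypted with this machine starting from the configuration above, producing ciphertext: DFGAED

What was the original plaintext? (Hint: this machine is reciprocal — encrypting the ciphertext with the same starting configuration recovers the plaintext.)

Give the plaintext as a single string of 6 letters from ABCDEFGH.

Answer: HHDGBF

Derivation:
Char 1 ('D'): step: R->3, L=5; D->plug->D->R->B->L->G->refl->D->L'->G->R'->H->plug->H
Char 2 ('F'): step: R->4, L=5; F->plug->F->R->E->L->F->refl->H->L'->H->R'->H->plug->H
Char 3 ('G'): step: R->5, L=5; G->plug->G->R->G->L->D->refl->G->L'->B->R'->D->plug->D
Char 4 ('A'): step: R->6, L=5; A->plug->A->R->G->L->D->refl->G->L'->B->R'->G->plug->G
Char 5 ('E'): step: R->7, L=5; E->plug->E->R->E->L->F->refl->H->L'->H->R'->B->plug->B
Char 6 ('D'): step: R->0, L->6 (L advanced); D->plug->D->R->D->L->E->refl->C->L'->F->R'->F->plug->F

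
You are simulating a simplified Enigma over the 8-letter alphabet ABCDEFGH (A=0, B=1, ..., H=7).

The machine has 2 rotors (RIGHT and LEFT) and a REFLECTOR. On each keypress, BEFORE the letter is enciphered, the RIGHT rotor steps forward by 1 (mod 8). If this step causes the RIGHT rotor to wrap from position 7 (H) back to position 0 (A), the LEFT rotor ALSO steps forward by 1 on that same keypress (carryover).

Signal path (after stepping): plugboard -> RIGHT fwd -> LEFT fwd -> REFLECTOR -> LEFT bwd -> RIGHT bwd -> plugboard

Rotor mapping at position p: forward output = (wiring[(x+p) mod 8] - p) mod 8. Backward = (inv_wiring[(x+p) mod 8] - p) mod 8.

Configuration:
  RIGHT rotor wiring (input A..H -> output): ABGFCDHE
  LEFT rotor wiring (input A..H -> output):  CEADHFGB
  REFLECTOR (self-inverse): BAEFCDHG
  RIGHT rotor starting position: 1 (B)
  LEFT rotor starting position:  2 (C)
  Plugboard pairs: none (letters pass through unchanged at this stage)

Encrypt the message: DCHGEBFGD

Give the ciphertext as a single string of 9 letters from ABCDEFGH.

Answer: GFAHHEGHF

Derivation:
Char 1 ('D'): step: R->2, L=2; D->plug->D->R->B->L->B->refl->A->L'->G->R'->G->plug->G
Char 2 ('C'): step: R->3, L=2; C->plug->C->R->A->L->G->refl->H->L'->F->R'->F->plug->F
Char 3 ('H'): step: R->4, L=2; H->plug->H->R->B->L->B->refl->A->L'->G->R'->A->plug->A
Char 4 ('G'): step: R->5, L=2; G->plug->G->R->A->L->G->refl->H->L'->F->R'->H->plug->H
Char 5 ('E'): step: R->6, L=2; E->plug->E->R->A->L->G->refl->H->L'->F->R'->H->plug->H
Char 6 ('B'): step: R->7, L=2; B->plug->B->R->B->L->B->refl->A->L'->G->R'->E->plug->E
Char 7 ('F'): step: R->0, L->3 (L advanced); F->plug->F->R->D->L->D->refl->F->L'->H->R'->G->plug->G
Char 8 ('G'): step: R->1, L=3; G->plug->G->R->D->L->D->refl->F->L'->H->R'->H->plug->H
Char 9 ('D'): step: R->2, L=3; D->plug->D->R->B->L->E->refl->C->L'->C->R'->F->plug->F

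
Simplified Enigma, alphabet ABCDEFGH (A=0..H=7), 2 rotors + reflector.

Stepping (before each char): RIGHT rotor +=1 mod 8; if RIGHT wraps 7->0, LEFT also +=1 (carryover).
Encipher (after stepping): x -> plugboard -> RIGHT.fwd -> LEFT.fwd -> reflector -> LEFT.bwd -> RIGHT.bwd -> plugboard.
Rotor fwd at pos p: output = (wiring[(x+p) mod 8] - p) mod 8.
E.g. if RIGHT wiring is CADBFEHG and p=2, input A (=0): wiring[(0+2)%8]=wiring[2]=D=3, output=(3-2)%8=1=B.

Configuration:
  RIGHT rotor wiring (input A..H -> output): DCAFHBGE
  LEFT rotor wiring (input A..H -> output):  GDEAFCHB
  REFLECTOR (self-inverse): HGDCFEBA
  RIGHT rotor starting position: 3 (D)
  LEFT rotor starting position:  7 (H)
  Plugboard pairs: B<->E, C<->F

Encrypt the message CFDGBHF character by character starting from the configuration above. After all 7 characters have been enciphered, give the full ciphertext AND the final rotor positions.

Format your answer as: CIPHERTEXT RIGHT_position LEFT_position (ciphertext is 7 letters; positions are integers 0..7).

Char 1 ('C'): step: R->4, L=7; C->plug->F->R->G->L->D->refl->C->L'->A->R'->D->plug->D
Char 2 ('F'): step: R->5, L=7; F->plug->C->R->H->L->A->refl->H->L'->B->R'->B->plug->E
Char 3 ('D'): step: R->6, L=7; D->plug->D->R->E->L->B->refl->G->L'->F->R'->C->plug->F
Char 4 ('G'): step: R->7, L=7; G->plug->G->R->C->L->E->refl->F->L'->D->R'->C->plug->F
Char 5 ('B'): step: R->0, L->0 (L advanced); B->plug->E->R->H->L->B->refl->G->L'->A->R'->C->plug->F
Char 6 ('H'): step: R->1, L=0; H->plug->H->R->C->L->E->refl->F->L'->E->R'->C->plug->F
Char 7 ('F'): step: R->2, L=0; F->plug->C->R->F->L->C->refl->D->L'->B->R'->G->plug->G
Final: ciphertext=DEFFFFG, RIGHT=2, LEFT=0

Answer: DEFFFFG 2 0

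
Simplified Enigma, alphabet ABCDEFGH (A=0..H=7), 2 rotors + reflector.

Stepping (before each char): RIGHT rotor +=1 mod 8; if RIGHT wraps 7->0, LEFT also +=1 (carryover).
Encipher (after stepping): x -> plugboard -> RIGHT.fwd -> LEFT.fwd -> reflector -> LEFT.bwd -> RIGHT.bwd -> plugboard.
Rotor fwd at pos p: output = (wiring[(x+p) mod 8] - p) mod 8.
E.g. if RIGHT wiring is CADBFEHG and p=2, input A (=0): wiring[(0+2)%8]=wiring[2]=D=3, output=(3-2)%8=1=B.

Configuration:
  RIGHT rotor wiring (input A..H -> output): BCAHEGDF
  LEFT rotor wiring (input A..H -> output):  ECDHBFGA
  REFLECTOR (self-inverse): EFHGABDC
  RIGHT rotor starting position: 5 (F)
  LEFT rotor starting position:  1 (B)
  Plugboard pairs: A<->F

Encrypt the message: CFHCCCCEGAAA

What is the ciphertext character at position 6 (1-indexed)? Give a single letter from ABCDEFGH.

Char 1 ('C'): step: R->6, L=1; C->plug->C->R->D->L->A->refl->E->L'->E->R'->D->plug->D
Char 2 ('F'): step: R->7, L=1; F->plug->A->R->G->L->H->refl->C->L'->B->R'->D->plug->D
Char 3 ('H'): step: R->0, L->2 (L advanced); H->plug->H->R->F->L->G->refl->D->L'->D->R'->G->plug->G
Char 4 ('C'): step: R->1, L=2; C->plug->C->R->G->L->C->refl->H->L'->C->R'->F->plug->A
Char 5 ('C'): step: R->2, L=2; C->plug->C->R->C->L->H->refl->C->L'->G->R'->A->plug->F
Char 6 ('C'): step: R->3, L=2; C->plug->C->R->D->L->D->refl->G->L'->F->R'->H->plug->H

H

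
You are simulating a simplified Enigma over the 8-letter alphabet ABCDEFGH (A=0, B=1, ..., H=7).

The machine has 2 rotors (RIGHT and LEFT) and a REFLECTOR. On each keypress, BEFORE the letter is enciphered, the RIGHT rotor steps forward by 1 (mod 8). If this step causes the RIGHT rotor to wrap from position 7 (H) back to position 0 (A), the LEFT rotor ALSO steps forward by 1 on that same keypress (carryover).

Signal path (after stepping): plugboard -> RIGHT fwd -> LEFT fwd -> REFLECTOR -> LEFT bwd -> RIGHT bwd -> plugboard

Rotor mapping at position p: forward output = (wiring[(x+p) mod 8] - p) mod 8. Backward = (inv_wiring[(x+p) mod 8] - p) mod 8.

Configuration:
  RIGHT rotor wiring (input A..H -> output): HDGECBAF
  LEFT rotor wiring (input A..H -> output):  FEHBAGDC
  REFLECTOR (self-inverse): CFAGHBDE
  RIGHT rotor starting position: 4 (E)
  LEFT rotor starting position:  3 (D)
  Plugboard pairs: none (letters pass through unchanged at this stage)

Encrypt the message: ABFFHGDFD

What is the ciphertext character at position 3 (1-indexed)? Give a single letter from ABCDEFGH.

Char 1 ('A'): step: R->5, L=3; A->plug->A->R->E->L->H->refl->E->L'->H->R'->G->plug->G
Char 2 ('B'): step: R->6, L=3; B->plug->B->R->H->L->E->refl->H->L'->E->R'->G->plug->G
Char 3 ('F'): step: R->7, L=3; F->plug->F->R->D->L->A->refl->C->L'->F->R'->E->plug->E

E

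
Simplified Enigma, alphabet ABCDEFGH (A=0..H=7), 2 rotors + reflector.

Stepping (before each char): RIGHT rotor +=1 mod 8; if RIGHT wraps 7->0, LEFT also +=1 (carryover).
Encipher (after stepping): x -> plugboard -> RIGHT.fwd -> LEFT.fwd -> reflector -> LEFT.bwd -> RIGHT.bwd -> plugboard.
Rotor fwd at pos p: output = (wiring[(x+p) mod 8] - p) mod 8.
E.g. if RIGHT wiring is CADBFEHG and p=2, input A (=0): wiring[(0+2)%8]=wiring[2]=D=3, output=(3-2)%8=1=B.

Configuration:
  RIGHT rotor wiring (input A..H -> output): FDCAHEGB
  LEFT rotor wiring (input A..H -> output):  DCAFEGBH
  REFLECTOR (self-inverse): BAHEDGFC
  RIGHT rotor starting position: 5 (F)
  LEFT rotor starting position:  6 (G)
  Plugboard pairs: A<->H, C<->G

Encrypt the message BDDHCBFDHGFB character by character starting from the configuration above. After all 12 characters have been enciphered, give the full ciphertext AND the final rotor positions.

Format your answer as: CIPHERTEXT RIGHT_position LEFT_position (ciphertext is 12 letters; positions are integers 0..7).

Char 1 ('B'): step: R->6, L=6; B->plug->B->R->D->L->E->refl->D->L'->A->R'->A->plug->H
Char 2 ('D'): step: R->7, L=6; D->plug->D->R->D->L->E->refl->D->L'->A->R'->F->plug->F
Char 3 ('D'): step: R->0, L->7 (L advanced); D->plug->D->R->A->L->A->refl->B->L'->D->R'->B->plug->B
Char 4 ('H'): step: R->1, L=7; H->plug->A->R->C->L->D->refl->E->L'->B->R'->B->plug->B
Char 5 ('C'): step: R->2, L=7; C->plug->G->R->D->L->B->refl->A->L'->A->R'->A->plug->H
Char 6 ('B'): step: R->3, L=7; B->plug->B->R->E->L->G->refl->F->L'->F->R'->A->plug->H
Char 7 ('F'): step: R->4, L=7; F->plug->F->R->H->L->C->refl->H->L'->G->R'->G->plug->C
Char 8 ('D'): step: R->5, L=7; D->plug->D->R->A->L->A->refl->B->L'->D->R'->G->plug->C
Char 9 ('H'): step: R->6, L=7; H->plug->A->R->A->L->A->refl->B->L'->D->R'->B->plug->B
Char 10 ('G'): step: R->7, L=7; G->plug->C->R->E->L->G->refl->F->L'->F->R'->G->plug->C
Char 11 ('F'): step: R->0, L->0 (L advanced); F->plug->F->R->E->L->E->refl->D->L'->A->R'->D->plug->D
Char 12 ('B'): step: R->1, L=0; B->plug->B->R->B->L->C->refl->H->L'->H->R'->C->plug->G
Final: ciphertext=HFBBHHCCBCDG, RIGHT=1, LEFT=0

Answer: HFBBHHCCBCDG 1 0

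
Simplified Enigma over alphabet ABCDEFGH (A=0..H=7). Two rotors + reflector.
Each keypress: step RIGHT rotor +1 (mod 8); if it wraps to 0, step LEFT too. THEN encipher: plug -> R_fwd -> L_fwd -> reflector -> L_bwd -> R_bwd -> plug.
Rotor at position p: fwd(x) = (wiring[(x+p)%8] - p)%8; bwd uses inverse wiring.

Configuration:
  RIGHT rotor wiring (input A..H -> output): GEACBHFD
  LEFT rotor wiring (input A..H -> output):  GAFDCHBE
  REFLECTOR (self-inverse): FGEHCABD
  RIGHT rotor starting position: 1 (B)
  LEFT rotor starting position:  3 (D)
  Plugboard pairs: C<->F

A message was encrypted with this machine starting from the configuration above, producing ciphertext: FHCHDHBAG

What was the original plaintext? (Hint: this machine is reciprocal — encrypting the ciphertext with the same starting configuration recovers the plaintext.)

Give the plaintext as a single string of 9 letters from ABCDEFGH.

Answer: HGHCFGGGD

Derivation:
Char 1 ('F'): step: R->2, L=3; F->plug->C->R->H->L->C->refl->E->L'->C->R'->H->plug->H
Char 2 ('H'): step: R->3, L=3; H->plug->H->R->F->L->D->refl->H->L'->B->R'->G->plug->G
Char 3 ('C'): step: R->4, L=3; C->plug->F->R->A->L->A->refl->F->L'->G->R'->H->plug->H
Char 4 ('H'): step: R->5, L=3; H->plug->H->R->E->L->B->refl->G->L'->D->R'->F->plug->C
Char 5 ('D'): step: R->6, L=3; D->plug->D->R->G->L->F->refl->A->L'->A->R'->C->plug->F
Char 6 ('H'): step: R->7, L=3; H->plug->H->R->G->L->F->refl->A->L'->A->R'->G->plug->G
Char 7 ('B'): step: R->0, L->4 (L advanced); B->plug->B->R->E->L->C->refl->E->L'->F->R'->G->plug->G
Char 8 ('A'): step: R->1, L=4; A->plug->A->R->D->L->A->refl->F->L'->C->R'->G->plug->G
Char 9 ('G'): step: R->2, L=4; G->plug->G->R->E->L->C->refl->E->L'->F->R'->D->plug->D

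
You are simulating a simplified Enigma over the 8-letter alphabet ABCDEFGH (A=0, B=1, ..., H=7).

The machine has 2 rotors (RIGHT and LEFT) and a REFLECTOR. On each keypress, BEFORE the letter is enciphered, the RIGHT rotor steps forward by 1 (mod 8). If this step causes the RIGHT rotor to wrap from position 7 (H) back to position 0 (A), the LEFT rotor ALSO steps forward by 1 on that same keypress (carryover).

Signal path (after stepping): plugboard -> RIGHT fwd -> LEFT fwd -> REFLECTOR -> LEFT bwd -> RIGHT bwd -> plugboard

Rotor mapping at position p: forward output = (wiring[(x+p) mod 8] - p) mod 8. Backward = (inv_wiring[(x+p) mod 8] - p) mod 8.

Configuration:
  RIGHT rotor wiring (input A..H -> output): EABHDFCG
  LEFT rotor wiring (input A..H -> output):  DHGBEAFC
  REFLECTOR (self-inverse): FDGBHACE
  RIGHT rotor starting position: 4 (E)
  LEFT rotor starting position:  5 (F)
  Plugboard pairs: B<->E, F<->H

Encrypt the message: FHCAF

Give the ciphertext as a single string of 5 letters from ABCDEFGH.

Char 1 ('F'): step: R->5, L=5; F->plug->H->R->G->L->E->refl->H->L'->H->R'->D->plug->D
Char 2 ('H'): step: R->6, L=5; H->plug->F->R->B->L->A->refl->F->L'->C->R'->D->plug->D
Char 3 ('C'): step: R->7, L=5; C->plug->C->R->B->L->A->refl->F->L'->C->R'->D->plug->D
Char 4 ('A'): step: R->0, L->6 (L advanced); A->plug->A->R->E->L->A->refl->F->L'->C->R'->G->plug->G
Char 5 ('F'): step: R->1, L=6; F->plug->H->R->D->L->B->refl->D->L'->F->R'->G->plug->G

Answer: DDDGG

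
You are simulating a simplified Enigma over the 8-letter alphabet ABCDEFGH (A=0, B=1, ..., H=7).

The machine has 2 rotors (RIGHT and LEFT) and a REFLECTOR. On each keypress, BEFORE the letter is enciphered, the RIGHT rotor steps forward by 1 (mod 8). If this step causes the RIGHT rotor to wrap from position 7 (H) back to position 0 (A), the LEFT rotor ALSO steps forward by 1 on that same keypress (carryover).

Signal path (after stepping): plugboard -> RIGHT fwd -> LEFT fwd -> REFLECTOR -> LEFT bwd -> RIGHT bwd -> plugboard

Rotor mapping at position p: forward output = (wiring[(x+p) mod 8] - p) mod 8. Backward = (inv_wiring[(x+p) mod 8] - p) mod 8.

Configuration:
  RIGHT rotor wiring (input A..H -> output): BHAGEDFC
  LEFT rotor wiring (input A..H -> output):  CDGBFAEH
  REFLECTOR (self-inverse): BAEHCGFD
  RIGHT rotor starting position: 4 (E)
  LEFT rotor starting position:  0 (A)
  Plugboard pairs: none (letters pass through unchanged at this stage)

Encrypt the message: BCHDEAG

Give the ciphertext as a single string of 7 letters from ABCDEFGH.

Answer: AHCABDH

Derivation:
Char 1 ('B'): step: R->5, L=0; B->plug->B->R->A->L->C->refl->E->L'->G->R'->A->plug->A
Char 2 ('C'): step: R->6, L=0; C->plug->C->R->D->L->B->refl->A->L'->F->R'->H->plug->H
Char 3 ('H'): step: R->7, L=0; H->plug->H->R->G->L->E->refl->C->L'->A->R'->C->plug->C
Char 4 ('D'): step: R->0, L->1 (L advanced); D->plug->D->R->G->L->G->refl->F->L'->B->R'->A->plug->A
Char 5 ('E'): step: R->1, L=1; E->plug->E->R->C->L->A->refl->B->L'->H->R'->B->plug->B
Char 6 ('A'): step: R->2, L=1; A->plug->A->R->G->L->G->refl->F->L'->B->R'->D->plug->D
Char 7 ('G'): step: R->3, L=1; G->plug->G->R->E->L->H->refl->D->L'->F->R'->H->plug->H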